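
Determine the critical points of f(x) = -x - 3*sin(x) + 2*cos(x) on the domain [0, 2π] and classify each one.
f'(x) = -2*sin(x) - 3*cos(x) - 1

Solve f'(x) = 0 on [0, 2π]:
  f'(x) = 0 ⇔ -2*sin(x) - 3*cos(x) = 1. Write the left side as R·cos(x + φ) with R = √((-3)² + 2²) = sqrt(13), cos φ = -3*sqrt(13)/13, sin φ = 2*sqrt(13)/13; then cos(x + φ) = sqrt(13)/13. Solve for x and keep the solutions lying in [0, 2π].
  ⇒ x = atan((-2 + 6*sqrt(3))/(-4*sqrt(3) - 3)) + pi ≈ 2.4398, atan((-6*sqrt(3) - 2)/(-3 + 4*sqrt(3))) + 2*pi ≈ 5.0194

f''(x) = 3*sin(x) - 2*cos(x)
Second-derivative test at each critical point:
  f''(2.4398) = 3.4641 > 0 → local minimum
  f''(5.0194) = -3.4641 < 0 → local maximum

Critical points: x = atan((-2 + 6*sqrt(3))/(-4*sqrt(3) - 3)) + pi ≈ 2.4398 (local minimum); x = atan((-6*sqrt(3) - 2)/(-3 + 4*sqrt(3))) + 2*pi ≈ 5.0194 (local maximum)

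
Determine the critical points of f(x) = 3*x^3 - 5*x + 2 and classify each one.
f'(x) = 9*x^2 - 5

Solve f'(x) = 0:
  9*x^2 - 5 = 0 has no rational roots; quadratic formula: x = (0 ± √180)/18.
  ⇒ x = -sqrt(5)/3 ≈ -0.7454, sqrt(5)/3 ≈ 0.7454

f''(x) = 18*x
Second-derivative test at each critical point:
  f''(-0.7454) = -13.4164 < 0 → local maximum
  f''(0.7454) = 13.4164 > 0 → local minimum

Critical points: x = -sqrt(5)/3 ≈ -0.7454 (local maximum); x = sqrt(5)/3 ≈ 0.7454 (local minimum)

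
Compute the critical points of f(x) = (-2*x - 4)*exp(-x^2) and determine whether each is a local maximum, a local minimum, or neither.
f'(x) = 2*(2*x*(x + 2) - 1)*exp(-x^2)

Solve f'(x) = 0:
  f'(x) = (4*x^2 + 8*x - 2)·exp(-x^2) and exp(-x^2) > 0 for every x, so f'(x) = 0 ⇔ 4*x^2 + 8*x - 2 = 0.
  Factor: 4*x^2 + 8*x - 2 = 2*(2*x^2 + 4*x - 1); 2*x^2 + 4*x - 1 = 0 has no rational roots; quadratic formula: x = (-4 ± √24)/4.
  ⇒ x = -sqrt(6)/2 - 1 ≈ -2.2247, -1 + sqrt(6)/2 ≈ 0.2247

f''(x) = 4*(-2*x^2*(x + 2) + 3*x + 2)*exp(-x^2)
Second-derivative test at each critical point:
  f''(-2.2247) = -0.0694 < 0 → local maximum
  f''(0.2247) = 9.3154 > 0 → local minimum

Critical points: x = -sqrt(6)/2 - 1 ≈ -2.2247 (local maximum); x = -1 + sqrt(6)/2 ≈ 0.2247 (local minimum)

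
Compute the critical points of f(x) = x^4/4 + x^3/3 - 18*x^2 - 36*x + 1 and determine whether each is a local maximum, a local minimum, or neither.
f'(x) = x^3 + x^2 - 36*x - 36

Solve f'(x) = 0:
  Factor: x^3 + x^2 - 36*x - 36 = (x - 6)*(x + 1)*(x + 6) = 0.
  ⇒ x = -6, -1, 6

f''(x) = 3*x^2 + 2*x - 36
Second-derivative test at each critical point:
  f''(-6) = 60 > 0 → local minimum
  f''(-1) = -35 < 0 → local maximum
  f''(6) = 84 > 0 → local minimum

Critical points: x = -6 (local minimum); x = -1 (local maximum); x = 6 (local minimum)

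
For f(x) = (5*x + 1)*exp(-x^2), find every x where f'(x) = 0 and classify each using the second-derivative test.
f'(x) = (-2*x*(5*x + 1) + 5)*exp(-x^2)

Solve f'(x) = 0:
  f'(x) = (-10*x^2 - 2*x + 5)·exp(-x^2) and exp(-x^2) > 0 for every x, so f'(x) = 0 ⇔ -10*x^2 - 2*x + 5 = 0.
  10*x^2 + 2*x - 5 = 0 has no rational roots; quadratic formula: x = (-2 ± √204)/20.
  ⇒ x = -sqrt(51)/10 - 1/10 ≈ -0.8141, -1/10 + sqrt(51)/10 ≈ 0.6141

f''(x) = 2*(2*x^2*(5*x + 1) - 15*x - 1)*exp(-x^2)
Second-derivative test at each critical point:
  f''(-0.8141) = 7.3613 > 0 → local minimum
  f''(0.6141) = -9.7952 < 0 → local maximum

Critical points: x = -sqrt(51)/10 - 1/10 ≈ -0.8141 (local minimum); x = -1/10 + sqrt(51)/10 ≈ 0.6141 (local maximum)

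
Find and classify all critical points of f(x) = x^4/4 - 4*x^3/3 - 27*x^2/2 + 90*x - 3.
f'(x) = x^3 - 4*x^2 - 27*x + 90

Solve f'(x) = 0:
  Factor: x^3 - 4*x^2 - 27*x + 90 = (x - 6)*(x - 3)*(x + 5) = 0.
  ⇒ x = -5, 3, 6

f''(x) = 3*x^2 - 8*x - 27
Second-derivative test at each critical point:
  f''(-5) = 88 > 0 → local minimum
  f''(3) = -24 < 0 → local maximum
  f''(6) = 33 > 0 → local minimum

Critical points: x = -5 (local minimum); x = 3 (local maximum); x = 6 (local minimum)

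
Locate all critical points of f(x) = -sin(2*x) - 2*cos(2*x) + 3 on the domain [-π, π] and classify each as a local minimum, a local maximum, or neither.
f'(x) = 4*sin(2*x) - 2*cos(2*x)

Solve f'(x) = 0 on [-π, π]:
  f'(x) = 0 ⇔ -cos(2*x) = -2*sin(2*x) ⇔ tan(2*x) = 1/2, i.e. 2*x = arctan(1/2) + nπ; keep the solutions lying in [-π, π].
  ⇒ x = -pi + atan(1/2)/2 ≈ -2.9098, -pi/2 + atan(1/2)/2 ≈ -1.3390, atan(1/2)/2 ≈ 0.2318, atan(1/2)/2 + pi/2 ≈ 1.8026

f''(x) = 4*sin(2*x) + 8*cos(2*x)
Second-derivative test at each critical point:
  f''(-2.9098) = 8.9443 > 0 → local minimum
  f''(-1.3390) = -8.9443 < 0 → local maximum
  f''(0.2318) = 8.9443 > 0 → local minimum
  f''(1.8026) = -8.9443 < 0 → local maximum

Critical points: x = -pi + atan(1/2)/2 ≈ -2.9098 (local minimum); x = -pi/2 + atan(1/2)/2 ≈ -1.3390 (local maximum); x = atan(1/2)/2 ≈ 0.2318 (local minimum); x = atan(1/2)/2 + pi/2 ≈ 1.8026 (local maximum)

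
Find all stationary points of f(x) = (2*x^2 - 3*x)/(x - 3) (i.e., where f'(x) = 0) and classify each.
f'(x) = (2*x^2 - 12*x + 9)/(x^2 - 6*x + 9)

Solve f'(x) = 0:
  f'(x) = (2*x^2 - 12*x + 9)/(x - 3)^2; the denominator is positive wherever f is defined, so f'(x) = 0 ⇔ 2*x^2 - 12*x + 9 = 0.
  2*x^2 - 12*x + 9 = 0 has no rational roots; quadratic formula: x = (12 ± √72)/4.
  ⇒ x = 3 - 3*sqrt(2)/2 ≈ 0.8787, 3*sqrt(2)/2 + 3 ≈ 5.1213

f''(x) = 18/(x^3 - 9*x^2 + 27*x - 27)
Second-derivative test at each critical point:
  f''(0.8787) = -1.8856 < 0 → local maximum
  f''(5.1213) = 1.8856 > 0 → local minimum

Critical points: x = 3 - 3*sqrt(2)/2 ≈ 0.8787 (local maximum); x = 3*sqrt(2)/2 + 3 ≈ 5.1213 (local minimum)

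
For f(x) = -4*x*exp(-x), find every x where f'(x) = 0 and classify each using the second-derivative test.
f'(x) = 4*(x - 1)*exp(-x)

Solve f'(x) = 0:
  f'(x) = (4*x - 4)·exp(-x) and exp(-x) > 0 for every x, so f'(x) = 0 ⇔ 4*x - 4 = 0.
  Factor: 4*x - 4 = 4*(x - 1) = 0.
  ⇒ x = 1

f''(x) = 4*(2 - x)*exp(-x)
Second-derivative test at each critical point:
  f''(1) = 1.4715 > 0 → local minimum

Critical points: x = 1 (local minimum)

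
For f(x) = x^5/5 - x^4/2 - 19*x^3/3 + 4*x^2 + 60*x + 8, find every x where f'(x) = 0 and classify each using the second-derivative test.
f'(x) = x^4 - 2*x^3 - 19*x^2 + 8*x + 60

Solve f'(x) = 0:
  Factor: x^4 - 2*x^3 - 19*x^2 + 8*x + 60 = (x - 5)*(x - 2)*(x + 2)*(x + 3) = 0.
  ⇒ x = -3, -2, 2, 5

f''(x) = 4*x^3 - 6*x^2 - 38*x + 8
Second-derivative test at each critical point:
  f''(-3) = -40 < 0 → local maximum
  f''(-2) = 28 > 0 → local minimum
  f''(2) = -60 < 0 → local maximum
  f''(5) = 168 > 0 → local minimum

Critical points: x = -3 (local maximum); x = -2 (local minimum); x = 2 (local maximum); x = 5 (local minimum)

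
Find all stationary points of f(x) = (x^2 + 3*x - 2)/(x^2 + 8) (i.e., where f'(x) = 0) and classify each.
f'(x) = (-3*x^2 + 20*x + 24)/(x^4 + 16*x^2 + 64)

Solve f'(x) = 0:
  f'(x) = -(3*x^2 - 20*x - 24)/(x^2 + 8)^2; the denominator is positive wherever f is defined, so f'(x) = 0 ⇔ -3*x^2 + 20*x + 24 = 0.
  3*x^2 - 20*x - 24 = 0 has no rational roots; quadratic formula: x = (20 ± √688)/6.
  ⇒ x = 10/3 - 2*sqrt(43)/3 ≈ -1.0383, 10/3 + 2*sqrt(43)/3 ≈ 7.7050

f''(x) = 2*(3*x^3 - 30*x^2 - 72*x + 80)/(x^6 + 24*x^4 + 192*x^2 + 512)
Second-derivative test at each critical point:
  f''(-1.0383) = 0.3183 > 0 → local minimum
  f''(7.7050) = -0.0058 < 0 → local maximum

Critical points: x = 10/3 - 2*sqrt(43)/3 ≈ -1.0383 (local minimum); x = 10/3 + 2*sqrt(43)/3 ≈ 7.7050 (local maximum)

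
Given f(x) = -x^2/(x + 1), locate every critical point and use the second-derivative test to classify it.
f'(x) = x*(-x - 2)/(x + 1)^2

Solve f'(x) = 0:
  f'(x) = -x*(x + 2)/(x + 1)^2; the denominator is positive wherever f is defined, so f'(x) = 0 ⇔ -x^2 - 2*x = 0.
  Factor: -x^2 - 2*x = -x*(x + 2) = 0.
  ⇒ x = -2, 0

f''(x) = -2/(x^3 + 3*x^2 + 3*x + 1)
Second-derivative test at each critical point:
  f''(-2) = 2 > 0 → local minimum
  f''(0) = -2 < 0 → local maximum

Critical points: x = -2 (local minimum); x = 0 (local maximum)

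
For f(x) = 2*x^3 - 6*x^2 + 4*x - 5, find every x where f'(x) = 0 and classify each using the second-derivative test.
f'(x) = 6*x^2 - 12*x + 4

Solve f'(x) = 0:
  Factor: 6*x^2 - 12*x + 4 = 2*(3*x^2 - 6*x + 2); 3*x^2 - 6*x + 2 = 0 has no rational roots; quadratic formula: x = (6 ± √12)/6.
  ⇒ x = 1 - sqrt(3)/3 ≈ 0.4226, sqrt(3)/3 + 1 ≈ 1.5774

f''(x) = 12*x - 12
Second-derivative test at each critical point:
  f''(0.4226) = -6.9282 < 0 → local maximum
  f''(1.5774) = 6.9282 > 0 → local minimum

Critical points: x = 1 - sqrt(3)/3 ≈ 0.4226 (local maximum); x = sqrt(3)/3 + 1 ≈ 1.5774 (local minimum)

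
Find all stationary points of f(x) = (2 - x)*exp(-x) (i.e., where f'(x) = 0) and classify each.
f'(x) = (x - 3)*exp(-x)

Solve f'(x) = 0:
  f'(x) = (x - 3)·exp(-x) and exp(-x) > 0 for every x, so f'(x) = 0 ⇔ x - 3 = 0.
  x - 3 = 0.
  ⇒ x = 3

f''(x) = (4 - x)*exp(-x)
Second-derivative test at each critical point:
  f''(3) = 0.0498 > 0 → local minimum

Critical points: x = 3 (local minimum)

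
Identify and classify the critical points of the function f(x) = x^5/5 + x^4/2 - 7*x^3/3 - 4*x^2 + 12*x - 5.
f'(x) = x^4 + 2*x^3 - 7*x^2 - 8*x + 12

Solve f'(x) = 0:
  Factor: x^4 + 2*x^3 - 7*x^2 - 8*x + 12 = (x - 2)*(x - 1)*(x + 2)*(x + 3) = 0.
  ⇒ x = -3, -2, 1, 2

f''(x) = 4*x^3 + 6*x^2 - 14*x - 8
Second-derivative test at each critical point:
  f''(-3) = -20 < 0 → local maximum
  f''(-2) = 12 > 0 → local minimum
  f''(1) = -12 < 0 → local maximum
  f''(2) = 20 > 0 → local minimum

Critical points: x = -3 (local maximum); x = -2 (local minimum); x = 1 (local maximum); x = 2 (local minimum)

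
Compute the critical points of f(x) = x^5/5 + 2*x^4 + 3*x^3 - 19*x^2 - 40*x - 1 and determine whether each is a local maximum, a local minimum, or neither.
f'(x) = x^4 + 8*x^3 + 9*x^2 - 38*x - 40

Solve f'(x) = 0:
  Factor: x^4 + 8*x^3 + 9*x^2 - 38*x - 40 = (x - 2)*(x + 1)*(x + 4)*(x + 5) = 0.
  ⇒ x = -5, -4, -1, 2

f''(x) = 4*x^3 + 24*x^2 + 18*x - 38
Second-derivative test at each critical point:
  f''(-5) = -28 < 0 → local maximum
  f''(-4) = 18 > 0 → local minimum
  f''(-1) = -36 < 0 → local maximum
  f''(2) = 126 > 0 → local minimum

Critical points: x = -5 (local maximum); x = -4 (local minimum); x = -1 (local maximum); x = 2 (local minimum)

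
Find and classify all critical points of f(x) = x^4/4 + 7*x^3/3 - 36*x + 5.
f'(x) = x^3 + 7*x^2 - 36

Solve f'(x) = 0:
  Factor: x^3 + 7*x^2 - 36 = (x - 2)*(x + 3)*(x + 6) = 0.
  ⇒ x = -6, -3, 2

f''(x) = x*(3*x + 14)
Second-derivative test at each critical point:
  f''(-6) = 24 > 0 → local minimum
  f''(-3) = -15 < 0 → local maximum
  f''(2) = 40 > 0 → local minimum

Critical points: x = -6 (local minimum); x = -3 (local maximum); x = 2 (local minimum)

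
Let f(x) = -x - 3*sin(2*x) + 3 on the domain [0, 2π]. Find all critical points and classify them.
f'(x) = 12*sin(x)^2 - 7

Solve f'(x) = 0 on [0, 2π]:
  f'(x) = 0 ⇔ cos(2*x) = -1/6, i.e. 2*x = ±arccos(-1/6) + 2nπ; keep the solutions lying in [0, 2π].
  ⇒ x = acos(-1/6)/2 ≈ 0.8691, pi - acos(-1/6)/2 ≈ 2.2725, acos(-1/6)/2 + pi ≈ 4.0107, -acos(-1/6)/2 + 2*pi ≈ 5.4141

f''(x) = 12*sin(2*x)
Second-derivative test at each critical point:
  f''(0.8691) = 11.8322 > 0 → local minimum
  f''(2.2725) = -11.8322 < 0 → local maximum
  f''(4.0107) = 11.8322 > 0 → local minimum
  f''(5.4141) = -11.8322 < 0 → local maximum

Critical points: x = acos(-1/6)/2 ≈ 0.8691 (local minimum); x = pi - acos(-1/6)/2 ≈ 2.2725 (local maximum); x = acos(-1/6)/2 + pi ≈ 4.0107 (local minimum); x = -acos(-1/6)/2 + 2*pi ≈ 5.4141 (local maximum)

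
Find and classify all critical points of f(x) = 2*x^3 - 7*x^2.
f'(x) = 2*x*(3*x - 7)

Solve f'(x) = 0:
  Factor: 6*x^2 - 14*x = 2*x*(3*x - 7) = 0.
  ⇒ x = 0, 7/3

f''(x) = 12*x - 14
Second-derivative test at each critical point:
  f''(0) = -14 < 0 → local maximum
  f''(7/3) = 14 > 0 → local minimum

Critical points: x = 0 (local maximum); x = 7/3 (local minimum)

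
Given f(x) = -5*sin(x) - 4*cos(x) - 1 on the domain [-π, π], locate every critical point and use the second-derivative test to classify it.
f'(x) = 4*sin(x) - 5*cos(x)

Solve f'(x) = 0 on [-π, π]:
  f'(x) = 0 ⇔ -5*cos(x) = -4*sin(x) ⇔ tan(x) = 5/4, i.e. x = arctan(5/4) + nπ; keep the solutions lying in [-π, π].
  ⇒ x = -pi + atan(5/4) ≈ -2.2455, atan(5/4) ≈ 0.8961

f''(x) = 5*sin(x) + 4*cos(x)
Second-derivative test at each critical point:
  f''(-2.2455) = -6.4031 < 0 → local maximum
  f''(0.8961) = 6.4031 > 0 → local minimum

Critical points: x = -pi + atan(5/4) ≈ -2.2455 (local maximum); x = atan(5/4) ≈ 0.8961 (local minimum)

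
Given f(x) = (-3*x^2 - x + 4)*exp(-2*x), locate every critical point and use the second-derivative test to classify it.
f'(x) = (6*x^2 - 4*x - 9)*exp(-2*x)

Solve f'(x) = 0:
  f'(x) = (6*x^2 - 4*x - 9)·exp(-2*x) and exp(-2*x) > 0 for every x, so f'(x) = 0 ⇔ 6*x^2 - 4*x - 9 = 0.
  6*x^2 - 4*x - 9 = 0 has no rational roots; quadratic formula: x = (4 ± √232)/12.
  ⇒ x = 1/3 - sqrt(58)/6 ≈ -0.9360, 1/3 + sqrt(58)/6 ≈ 1.6026

f''(x) = 2*(-6*x^2 + 10*x + 7)*exp(-2*x)
Second-derivative test at each critical point:
  f''(-0.9360) = -99.0171 < 0 → local maximum
  f''(1.6026) = 0.6176 > 0 → local minimum

Critical points: x = 1/3 - sqrt(58)/6 ≈ -0.9360 (local maximum); x = 1/3 + sqrt(58)/6 ≈ 1.6026 (local minimum)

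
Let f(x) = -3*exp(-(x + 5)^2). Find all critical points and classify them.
f'(x) = 6*(x + 5)*exp(-(x + 5)^2)

Solve f'(x) = 0:
  f'(x) = (6*x + 30)·exp(-(x + 5)^2) and exp(-(x + 5)^2) > 0 for every x, so f'(x) = 0 ⇔ 6*x + 30 = 0.
  Factor: 6*x + 30 = 6*(x + 5) = 0.
  ⇒ x = -5

f''(x) = 6*(1 - 2*(x + 5)^2)*exp(-(x + 5)^2)
Second-derivative test at each critical point:
  f''(-5) = 6 > 0 → local minimum

Critical points: x = -5 (local minimum)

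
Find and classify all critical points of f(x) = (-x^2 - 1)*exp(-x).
f'(x) = (x^2 - 2*x + 1)*exp(-x)

Solve f'(x) = 0:
  f'(x) = (x^2 - 2*x + 1)·exp(-x) and exp(-x) > 0 for every x, so f'(x) = 0 ⇔ x^2 - 2*x + 1 = 0.
  Factor: x^2 - 2*x + 1 = (x - 1)^2 = 0.
  ⇒ x = 1

f''(x) = (-x^2 + 4*x - 3)*exp(-x)
Second-derivative test at each critical point:
  f''(1) = 0, so the second-derivative test is inconclusive; use the first-derivative test: f'(3/4) = 0.0295, f'(5/4) = 0.0179 — f' is positive on both sides (no sign change) → neither a local maximum nor a local minimum

Critical points: x = 1 (neither)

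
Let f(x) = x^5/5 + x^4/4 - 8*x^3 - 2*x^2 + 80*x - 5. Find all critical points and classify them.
f'(x) = x^4 + x^3 - 24*x^2 - 4*x + 80

Solve f'(x) = 0:
  Factor: x^4 + x^3 - 24*x^2 - 4*x + 80 = (x - 4)*(x - 2)*(x + 2)*(x + 5) = 0.
  ⇒ x = -5, -2, 2, 4

f''(x) = 4*x^3 + 3*x^2 - 48*x - 4
Second-derivative test at each critical point:
  f''(-5) = -189 < 0 → local maximum
  f''(-2) = 72 > 0 → local minimum
  f''(2) = -56 < 0 → local maximum
  f''(4) = 108 > 0 → local minimum

Critical points: x = -5 (local maximum); x = -2 (local minimum); x = 2 (local maximum); x = 4 (local minimum)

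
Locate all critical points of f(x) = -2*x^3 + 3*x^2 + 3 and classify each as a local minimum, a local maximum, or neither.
f'(x) = 6*x*(1 - x)

Solve f'(x) = 0:
  Factor: -6*x^2 + 6*x = -6*x*(x - 1) = 0.
  ⇒ x = 0, 1

f''(x) = 6 - 12*x
Second-derivative test at each critical point:
  f''(0) = 6 > 0 → local minimum
  f''(1) = -6 < 0 → local maximum

Critical points: x = 0 (local minimum); x = 1 (local maximum)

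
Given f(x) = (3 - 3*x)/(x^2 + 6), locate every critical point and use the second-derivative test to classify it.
f'(x) = 3*(-x^2 + 2*x*(x - 1) - 6)/(x^2 + 6)^2

Solve f'(x) = 0:
  f'(x) = 3*(x^2 - 2*x - 6)/(x^2 + 6)^2; the denominator is positive wherever f is defined, so f'(x) = 0 ⇔ 3*x^2 - 6*x - 18 = 0.
  Factor: 3*x^2 - 6*x - 18 = 3*(x^2 - 2*x - 6); x^2 - 2*x - 6 = 0 has no rational roots; quadratic formula: x = (2 ± √28)/2.
  ⇒ x = 1 - sqrt(7) ≈ -1.6458, 1 + sqrt(7) ≈ 3.6458

f''(x) = 6*(4*x^2*(1 - x) + (3*x - 1)*(x^2 + 6))/(x^2 + 6)^3
Second-derivative test at each critical point:
  f''(-1.6458) = -0.2093 < 0 → local maximum
  f''(3.6458) = 0.0427 > 0 → local minimum

Critical points: x = 1 - sqrt(7) ≈ -1.6458 (local maximum); x = 1 + sqrt(7) ≈ 3.6458 (local minimum)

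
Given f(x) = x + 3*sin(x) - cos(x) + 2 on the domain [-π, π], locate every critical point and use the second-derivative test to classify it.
f'(x) = sin(x) + 3*cos(x) + 1

Solve f'(x) = 0 on [-π, π]:
  f'(x) = 0 ⇔ sin(x) + 3*cos(x) = -1. Write the left side as R·cos(x + φ) with R = √(3² + (-1)²) = sqrt(10), cos φ = 3*sqrt(10)/10, sin φ = -sqrt(10)/10; then cos(x + φ) = -sqrt(10)/10. Solve for x and keep the solutions lying in [-π, π].
  ⇒ x = -pi/2 ≈ -1.5708, pi - atan(4/3) ≈ 2.2143

f''(x) = -3*sin(x) + cos(x)
Second-derivative test at each critical point:
  f''(-1.5708) = 3 > 0 → local minimum
  f''(2.2143) = -3 < 0 → local maximum

Critical points: x = -pi/2 ≈ -1.5708 (local minimum); x = pi - atan(4/3) ≈ 2.2143 (local maximum)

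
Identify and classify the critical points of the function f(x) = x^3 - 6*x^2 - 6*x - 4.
f'(x) = 3*x^2 - 12*x - 6

Solve f'(x) = 0:
  Factor: 3*x^2 - 12*x - 6 = 3*(x^2 - 4*x - 2); x^2 - 4*x - 2 = 0 has no rational roots; quadratic formula: x = (4 ± √24)/2.
  ⇒ x = 2 - sqrt(6) ≈ -0.4495, 2 + sqrt(6) ≈ 4.4495

f''(x) = 6*x - 12
Second-derivative test at each critical point:
  f''(-0.4495) = -14.6969 < 0 → local maximum
  f''(4.4495) = 14.6969 > 0 → local minimum

Critical points: x = 2 - sqrt(6) ≈ -0.4495 (local maximum); x = 2 + sqrt(6) ≈ 4.4495 (local minimum)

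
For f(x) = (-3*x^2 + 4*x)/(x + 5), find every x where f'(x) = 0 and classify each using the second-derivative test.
f'(x) = (-3*x^2 - 30*x + 20)/(x^2 + 10*x + 25)

Solve f'(x) = 0:
  f'(x) = -(3*x^2 + 30*x - 20)/(x + 5)^2; the denominator is positive wherever f is defined, so f'(x) = 0 ⇔ -3*x^2 - 30*x + 20 = 0.
  3*x^2 + 30*x - 20 = 0 has no rational roots; quadratic formula: x = (-30 ± √1140)/6.
  ⇒ x = -sqrt(285)/3 - 5 ≈ -10.6273, -5 + sqrt(285)/3 ≈ 0.6273

f''(x) = -190/(x^3 + 15*x^2 + 75*x + 125)
Second-derivative test at each critical point:
  f''(-10.6273) = 1.0662 > 0 → local minimum
  f''(0.6273) = -1.0662 < 0 → local maximum

Critical points: x = -sqrt(285)/3 - 5 ≈ -10.6273 (local minimum); x = -5 + sqrt(285)/3 ≈ 0.6273 (local maximum)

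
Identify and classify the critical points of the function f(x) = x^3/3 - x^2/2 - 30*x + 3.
f'(x) = x^2 - x - 30

Solve f'(x) = 0:
  Factor: x^2 - x - 30 = (x - 6)*(x + 5) = 0.
  ⇒ x = -5, 6

f''(x) = 2*x - 1
Second-derivative test at each critical point:
  f''(-5) = -11 < 0 → local maximum
  f''(6) = 11 > 0 → local minimum

Critical points: x = -5 (local maximum); x = 6 (local minimum)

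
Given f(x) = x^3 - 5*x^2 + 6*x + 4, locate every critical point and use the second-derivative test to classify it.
f'(x) = 3*x^2 - 10*x + 6

Solve f'(x) = 0:
  3*x^2 - 10*x + 6 = 0 has no rational roots; quadratic formula: x = (10 ± √28)/6.
  ⇒ x = 5/3 - sqrt(7)/3 ≈ 0.7847, sqrt(7)/3 + 5/3 ≈ 2.5486

f''(x) = 6*x - 10
Second-derivative test at each critical point:
  f''(0.7847) = -5.2915 < 0 → local maximum
  f''(2.5486) = 5.2915 > 0 → local minimum

Critical points: x = 5/3 - sqrt(7)/3 ≈ 0.7847 (local maximum); x = sqrt(7)/3 + 5/3 ≈ 2.5486 (local minimum)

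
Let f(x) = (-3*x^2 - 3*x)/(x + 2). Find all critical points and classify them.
f'(x) = 3*(-x^2 - 4*x - 2)/(x^2 + 4*x + 4)

Solve f'(x) = 0:
  f'(x) = -3*(x^2 + 4*x + 2)/(x + 2)^2; the denominator is positive wherever f is defined, so f'(x) = 0 ⇔ -3*x^2 - 12*x - 6 = 0.
  Factor: -3*x^2 - 12*x - 6 = -3*(x^2 + 4*x + 2); x^2 + 4*x + 2 = 0 has no rational roots; quadratic formula: x = (-4 ± √8)/2.
  ⇒ x = -2 - sqrt(2) ≈ -3.4142, -2 + sqrt(2) ≈ -0.5858

f''(x) = -12/(x^3 + 6*x^2 + 12*x + 8)
Second-derivative test at each critical point:
  f''(-3.4142) = 4.2426 > 0 → local minimum
  f''(-0.5858) = -4.2426 < 0 → local maximum

Critical points: x = -2 - sqrt(2) ≈ -3.4142 (local minimum); x = -2 + sqrt(2) ≈ -0.5858 (local maximum)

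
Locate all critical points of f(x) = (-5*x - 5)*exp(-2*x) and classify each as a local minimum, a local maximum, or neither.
f'(x) = 5*(2*x + 1)*exp(-2*x)

Solve f'(x) = 0:
  f'(x) = (10*x + 5)·exp(-2*x) and exp(-2*x) > 0 for every x, so f'(x) = 0 ⇔ 10*x + 5 = 0.
  Factor: 10*x + 5 = 5*(2*x + 1) = 0.
  ⇒ x = -1/2

f''(x) = -20*x*exp(-2*x)
Second-derivative test at each critical point:
  f''(-1/2) = 27.1828 > 0 → local minimum

Critical points: x = -1/2 (local minimum)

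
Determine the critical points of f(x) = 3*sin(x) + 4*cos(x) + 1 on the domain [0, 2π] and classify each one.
f'(x) = -4*sin(x) + 3*cos(x)

Solve f'(x) = 0 on [0, 2π]:
  f'(x) = 0 ⇔ 3*cos(x) = 4*sin(x) ⇔ tan(x) = 3/4, i.e. x = arctan(3/4) + nπ; keep the solutions lying in [0, 2π].
  ⇒ x = atan(3/4) ≈ 0.6435, atan(3/4) + pi ≈ 3.7851

f''(x) = -3*sin(x) - 4*cos(x)
Second-derivative test at each critical point:
  f''(0.6435) = -5 < 0 → local maximum
  f''(3.7851) = 5 > 0 → local minimum

Critical points: x = atan(3/4) ≈ 0.6435 (local maximum); x = atan(3/4) + pi ≈ 3.7851 (local minimum)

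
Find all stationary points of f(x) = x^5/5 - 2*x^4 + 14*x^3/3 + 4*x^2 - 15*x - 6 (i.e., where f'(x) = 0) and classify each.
f'(x) = x^4 - 8*x^3 + 14*x^2 + 8*x - 15

Solve f'(x) = 0:
  Factor: x^4 - 8*x^3 + 14*x^2 + 8*x - 15 = (x - 5)*(x - 3)*(x - 1)*(x + 1) = 0.
  ⇒ x = -1, 1, 3, 5

f''(x) = 4*x^3 - 24*x^2 + 28*x + 8
Second-derivative test at each critical point:
  f''(-1) = -48 < 0 → local maximum
  f''(1) = 16 > 0 → local minimum
  f''(3) = -16 < 0 → local maximum
  f''(5) = 48 > 0 → local minimum

Critical points: x = -1 (local maximum); x = 1 (local minimum); x = 3 (local maximum); x = 5 (local minimum)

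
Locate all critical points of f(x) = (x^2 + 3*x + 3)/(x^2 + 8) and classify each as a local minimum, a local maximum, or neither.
f'(x) = (-3*x^2 + 10*x + 24)/(x^4 + 16*x^2 + 64)

Solve f'(x) = 0:
  f'(x) = -(3*x^2 - 10*x - 24)/(x^2 + 8)^2; the denominator is positive wherever f is defined, so f'(x) = 0 ⇔ -3*x^2 + 10*x + 24 = 0.
  3*x^2 - 10*x - 24 = 0 has no rational roots; quadratic formula: x = (10 ± √388)/6.
  ⇒ x = 5/3 - sqrt(97)/3 ≈ -1.6163, 5/3 + sqrt(97)/3 ≈ 4.9496

f''(x) = 2*(3*x^3 - 15*x^2 - 72*x + 40)/(x^6 + 24*x^4 + 192*x^2 + 512)
Second-derivative test at each critical point:
  f''(-1.6163) = 0.1749 > 0 → local minimum
  f''(4.9496) = -0.0187 < 0 → local maximum

Critical points: x = 5/3 - sqrt(97)/3 ≈ -1.6163 (local minimum); x = 5/3 + sqrt(97)/3 ≈ 4.9496 (local maximum)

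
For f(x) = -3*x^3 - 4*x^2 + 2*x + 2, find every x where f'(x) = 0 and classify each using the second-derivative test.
f'(x) = -9*x^2 - 8*x + 2

Solve f'(x) = 0:
  9*x^2 + 8*x - 2 = 0 has no rational roots; quadratic formula: x = (-8 ± √136)/18.
  ⇒ x = -sqrt(34)/9 - 4/9 ≈ -1.0923, -4/9 + sqrt(34)/9 ≈ 0.2034

f''(x) = -18*x - 8
Second-derivative test at each critical point:
  f''(-1.0923) = 11.6619 > 0 → local minimum
  f''(0.2034) = -11.6619 < 0 → local maximum

Critical points: x = -sqrt(34)/9 - 4/9 ≈ -1.0923 (local minimum); x = -4/9 + sqrt(34)/9 ≈ 0.2034 (local maximum)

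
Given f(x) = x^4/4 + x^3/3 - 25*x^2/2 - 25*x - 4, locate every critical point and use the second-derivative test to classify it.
f'(x) = x^3 + x^2 - 25*x - 25

Solve f'(x) = 0:
  Factor: x^3 + x^2 - 25*x - 25 = (x - 5)*(x + 1)*(x + 5) = 0.
  ⇒ x = -5, -1, 5

f''(x) = 3*x^2 + 2*x - 25
Second-derivative test at each critical point:
  f''(-5) = 40 > 0 → local minimum
  f''(-1) = -24 < 0 → local maximum
  f''(5) = 60 > 0 → local minimum

Critical points: x = -5 (local minimum); x = -1 (local maximum); x = 5 (local minimum)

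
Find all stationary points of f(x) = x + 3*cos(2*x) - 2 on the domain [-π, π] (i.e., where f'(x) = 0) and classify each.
f'(x) = 1 - 6*sin(2*x)

Solve f'(x) = 0 on [-π, π]:
  f'(x) = 0 ⇔ sin(2*x) = 1/6, i.e. 2*x = arcsin(1/6) + 2nπ or 2*x = π − arcsin(1/6) + 2nπ; keep the solutions lying in [-π, π].
  ⇒ x = -pi + asin(1/6)/2 ≈ -3.0579, -pi/2 - asin(1/6)/2 ≈ -1.6545, asin(1/6)/2 ≈ 0.0837, -asin(1/6)/2 + pi/2 ≈ 1.4871

f''(x) = -12*cos(2*x)
Second-derivative test at each critical point:
  f''(-3.0579) = -11.8322 < 0 → local maximum
  f''(-1.6545) = 11.8322 > 0 → local minimum
  f''(0.0837) = -11.8322 < 0 → local maximum
  f''(1.4871) = 11.8322 > 0 → local minimum

Critical points: x = -pi + asin(1/6)/2 ≈ -3.0579 (local maximum); x = -pi/2 - asin(1/6)/2 ≈ -1.6545 (local minimum); x = asin(1/6)/2 ≈ 0.0837 (local maximum); x = -asin(1/6)/2 + pi/2 ≈ 1.4871 (local minimum)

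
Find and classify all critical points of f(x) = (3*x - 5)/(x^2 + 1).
f'(x) = (-3*x^2 + 10*x + 3)/(x^4 + 2*x^2 + 1)

Solve f'(x) = 0:
  f'(x) = -(3*x^2 - 10*x - 3)/(x^2 + 1)^2; the denominator is positive wherever f is defined, so f'(x) = 0 ⇔ -3*x^2 + 10*x + 3 = 0.
  3*x^2 - 10*x - 3 = 0 has no rational roots; quadratic formula: x = (10 ± √136)/6.
  ⇒ x = 5/3 - sqrt(34)/3 ≈ -0.2770, 5/3 + sqrt(34)/3 ≈ 3.6103

f''(x) = 2*(4*x^2*(3*x - 5) + (5 - 9*x)*(x^2 + 1))/(x^2 + 1)^3
Second-derivative test at each critical point:
  f''(-0.2770) = 10.0592 > 0 → local minimum
  f''(3.6103) = -0.0592 < 0 → local maximum

Critical points: x = 5/3 - sqrt(34)/3 ≈ -0.2770 (local minimum); x = 5/3 + sqrt(34)/3 ≈ 3.6103 (local maximum)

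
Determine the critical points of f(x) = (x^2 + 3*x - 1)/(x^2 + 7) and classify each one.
f'(x) = (-3*x^2 + 16*x + 21)/(x^4 + 14*x^2 + 49)

Solve f'(x) = 0:
  f'(x) = -(3*x^2 - 16*x - 21)/(x^2 + 7)^2; the denominator is positive wherever f is defined, so f'(x) = 0 ⇔ -3*x^2 + 16*x + 21 = 0.
  3*x^2 - 16*x - 21 = 0 has no rational roots; quadratic formula: x = (16 ± √508)/6.
  ⇒ x = 8/3 - sqrt(127)/3 ≈ -1.0898, 8/3 + sqrt(127)/3 ≈ 6.4231

f''(x) = 2*(3*x^3 - 24*x^2 - 63*x + 56)/(x^6 + 21*x^4 + 147*x^2 + 343)
Second-derivative test at each critical point:
  f''(-1.0898) = 0.3362 > 0 → local minimum
  f''(6.4231) = -0.0097 < 0 → local maximum

Critical points: x = 8/3 - sqrt(127)/3 ≈ -1.0898 (local minimum); x = 8/3 + sqrt(127)/3 ≈ 6.4231 (local maximum)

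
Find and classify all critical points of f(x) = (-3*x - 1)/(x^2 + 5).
f'(x) = (3*x^2 + 2*x - 15)/(x^4 + 10*x^2 + 25)

Solve f'(x) = 0:
  f'(x) = (3*x^2 + 2*x - 15)/(x^2 + 5)^2; the denominator is positive wherever f is defined, so f'(x) = 0 ⇔ 3*x^2 + 2*x - 15 = 0.
  3*x^2 + 2*x - 15 = 0 has no rational roots; quadratic formula: x = (-2 ± √184)/6.
  ⇒ x = -sqrt(46)/3 - 1/3 ≈ -2.5941, -1/3 + sqrt(46)/3 ≈ 1.9274

f''(x) = 2*(-4*x^2*(3*x + 1) + (9*x + 1)*(x^2 + 5))/(x^2 + 5)^3
Second-derivative test at each critical point:
  f''(-2.5941) = -0.0986 < 0 → local maximum
  f''(1.9274) = 0.1786 > 0 → local minimum

Critical points: x = -sqrt(46)/3 - 1/3 ≈ -2.5941 (local maximum); x = -1/3 + sqrt(46)/3 ≈ 1.9274 (local minimum)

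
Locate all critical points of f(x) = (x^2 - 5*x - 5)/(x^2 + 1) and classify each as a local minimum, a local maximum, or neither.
f'(x) = (5*x^2 + 12*x - 5)/(x^4 + 2*x^2 + 1)

Solve f'(x) = 0:
  f'(x) = (5*x^2 + 12*x - 5)/(x^2 + 1)^2; the denominator is positive wherever f is defined, so f'(x) = 0 ⇔ 5*x^2 + 12*x - 5 = 0.
  5*x^2 + 12*x - 5 = 0 has no rational roots; quadratic formula: x = (-12 ± √244)/10.
  ⇒ x = -sqrt(61)/5 - 6/5 ≈ -2.7620, -6/5 + sqrt(61)/5 ≈ 0.3620

f''(x) = 2*(-5*x^3 - 18*x^2 + 15*x + 6)/(x^6 + 3*x^4 + 3*x^2 + 1)
Second-derivative test at each critical point:
  f''(-2.7620) = -0.2098 < 0 → local maximum
  f''(0.3620) = 12.2098 > 0 → local minimum

Critical points: x = -sqrt(61)/5 - 6/5 ≈ -2.7620 (local maximum); x = -6/5 + sqrt(61)/5 ≈ 0.3620 (local minimum)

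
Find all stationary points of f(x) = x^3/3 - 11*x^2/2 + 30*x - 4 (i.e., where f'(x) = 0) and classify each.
f'(x) = x^2 - 11*x + 30

Solve f'(x) = 0:
  Factor: x^2 - 11*x + 30 = (x - 6)*(x - 5) = 0.
  ⇒ x = 5, 6

f''(x) = 2*x - 11
Second-derivative test at each critical point:
  f''(5) = -1 < 0 → local maximum
  f''(6) = 1 > 0 → local minimum

Critical points: x = 5 (local maximum); x = 6 (local minimum)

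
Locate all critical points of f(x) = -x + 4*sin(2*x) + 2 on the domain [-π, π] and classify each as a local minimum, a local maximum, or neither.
f'(x) = 8*cos(2*x) - 1

Solve f'(x) = 0 on [-π, π]:
  f'(x) = 0 ⇔ cos(2*x) = 1/8, i.e. 2*x = ±arccos(1/8) + 2nπ; keep the solutions lying in [-π, π].
  ⇒ x = -pi + acos(1/8)/2 ≈ -2.4189, -acos(1/8)/2 ≈ -0.7227, acos(1/8)/2 ≈ 0.7227, pi - acos(1/8)/2 ≈ 2.4189

f''(x) = -16*sin(2*x)
Second-derivative test at each critical point:
  f''(-2.4189) = -15.8745 < 0 → local maximum
  f''(-0.7227) = 15.8745 > 0 → local minimum
  f''(0.7227) = -15.8745 < 0 → local maximum
  f''(2.4189) = 15.8745 > 0 → local minimum

Critical points: x = -pi + acos(1/8)/2 ≈ -2.4189 (local maximum); x = -acos(1/8)/2 ≈ -0.7227 (local minimum); x = acos(1/8)/2 ≈ 0.7227 (local maximum); x = pi - acos(1/8)/2 ≈ 2.4189 (local minimum)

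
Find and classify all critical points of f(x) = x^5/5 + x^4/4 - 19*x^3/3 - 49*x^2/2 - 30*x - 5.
f'(x) = x^4 + x^3 - 19*x^2 - 49*x - 30

Solve f'(x) = 0:
  Factor: x^4 + x^3 - 19*x^2 - 49*x - 30 = (x - 5)*(x + 1)*(x + 2)*(x + 3) = 0.
  ⇒ x = -3, -2, -1, 5

f''(x) = 4*x^3 + 3*x^2 - 38*x - 49
Second-derivative test at each critical point:
  f''(-3) = -16 < 0 → local maximum
  f''(-2) = 7 > 0 → local minimum
  f''(-1) = -12 < 0 → local maximum
  f''(5) = 336 > 0 → local minimum

Critical points: x = -3 (local maximum); x = -2 (local minimum); x = -1 (local maximum); x = 5 (local minimum)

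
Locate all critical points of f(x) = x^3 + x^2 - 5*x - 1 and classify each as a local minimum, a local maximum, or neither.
f'(x) = 3*x^2 + 2*x - 5

Solve f'(x) = 0:
  Factor: 3*x^2 + 2*x - 5 = (x - 1)*(3*x + 5) = 0.
  ⇒ x = -5/3, 1

f''(x) = 6*x + 2
Second-derivative test at each critical point:
  f''(-5/3) = -8 < 0 → local maximum
  f''(1) = 8 > 0 → local minimum

Critical points: x = -5/3 (local maximum); x = 1 (local minimum)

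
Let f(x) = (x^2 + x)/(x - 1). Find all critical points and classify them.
f'(x) = (x^2 - 2*x - 1)/(x^2 - 2*x + 1)

Solve f'(x) = 0:
  f'(x) = (x^2 - 2*x - 1)/(x - 1)^2; the denominator is positive wherever f is defined, so f'(x) = 0 ⇔ x^2 - 2*x - 1 = 0.
  x^2 - 2*x - 1 = 0 has no rational roots; quadratic formula: x = (2 ± √8)/2.
  ⇒ x = 1 - sqrt(2) ≈ -0.4142, 1 + sqrt(2) ≈ 2.4142

f''(x) = 4/(x^3 - 3*x^2 + 3*x - 1)
Second-derivative test at each critical point:
  f''(-0.4142) = -1.4142 < 0 → local maximum
  f''(2.4142) = 1.4142 > 0 → local minimum

Critical points: x = 1 - sqrt(2) ≈ -0.4142 (local maximum); x = 1 + sqrt(2) ≈ 2.4142 (local minimum)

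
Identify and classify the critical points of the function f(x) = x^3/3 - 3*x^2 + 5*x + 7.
f'(x) = x^2 - 6*x + 5

Solve f'(x) = 0:
  Factor: x^2 - 6*x + 5 = (x - 5)*(x - 1) = 0.
  ⇒ x = 1, 5

f''(x) = 2*x - 6
Second-derivative test at each critical point:
  f''(1) = -4 < 0 → local maximum
  f''(5) = 4 > 0 → local minimum

Critical points: x = 1 (local maximum); x = 5 (local minimum)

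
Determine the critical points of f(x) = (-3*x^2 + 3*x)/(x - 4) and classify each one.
f'(x) = 3*(-x^2 + 8*x - 4)/(x^2 - 8*x + 16)

Solve f'(x) = 0:
  f'(x) = -3*(x^2 - 8*x + 4)/(x - 4)^2; the denominator is positive wherever f is defined, so f'(x) = 0 ⇔ -3*x^2 + 24*x - 12 = 0.
  Factor: -3*x^2 + 24*x - 12 = -3*(x^2 - 8*x + 4); x^2 - 8*x + 4 = 0 has no rational roots; quadratic formula: x = (8 ± √48)/2.
  ⇒ x = 4 - 2*sqrt(3) ≈ 0.5359, 2*sqrt(3) + 4 ≈ 7.4641

f''(x) = -72/(x^3 - 12*x^2 + 48*x - 64)
Second-derivative test at each critical point:
  f''(0.5359) = 1.7321 > 0 → local minimum
  f''(7.4641) = -1.7321 < 0 → local maximum

Critical points: x = 4 - 2*sqrt(3) ≈ 0.5359 (local minimum); x = 2*sqrt(3) + 4 ≈ 7.4641 (local maximum)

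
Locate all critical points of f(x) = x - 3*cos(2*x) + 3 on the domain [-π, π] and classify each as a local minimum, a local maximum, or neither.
f'(x) = 6*sin(2*x) + 1

Solve f'(x) = 0 on [-π, π]:
  f'(x) = 0 ⇔ sin(2*x) = -1/6, i.e. 2*x = arcsin(-1/6) + 2nπ or 2*x = π − arcsin(-1/6) + 2nπ; keep the solutions lying in [-π, π].
  ⇒ x = -pi/2 + asin(1/6)/2 ≈ -1.4871, -asin(1/6)/2 ≈ -0.0837, asin(1/6)/2 + pi/2 ≈ 1.6545, pi - asin(1/6)/2 ≈ 3.0579

f''(x) = 12*cos(2*x)
Second-derivative test at each critical point:
  f''(-1.4871) = -11.8322 < 0 → local maximum
  f''(-0.0837) = 11.8322 > 0 → local minimum
  f''(1.6545) = -11.8322 < 0 → local maximum
  f''(3.0579) = 11.8322 > 0 → local minimum

Critical points: x = -pi/2 + asin(1/6)/2 ≈ -1.4871 (local maximum); x = -asin(1/6)/2 ≈ -0.0837 (local minimum); x = asin(1/6)/2 + pi/2 ≈ 1.6545 (local maximum); x = pi - asin(1/6)/2 ≈ 3.0579 (local minimum)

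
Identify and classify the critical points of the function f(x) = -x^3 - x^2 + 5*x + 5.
f'(x) = -3*x^2 - 2*x + 5

Solve f'(x) = 0:
  Factor: -3*x^2 - 2*x + 5 = -(x - 1)*(3*x + 5) = 0.
  ⇒ x = -5/3, 1

f''(x) = -6*x - 2
Second-derivative test at each critical point:
  f''(-5/3) = 8 > 0 → local minimum
  f''(1) = -8 < 0 → local maximum

Critical points: x = -5/3 (local minimum); x = 1 (local maximum)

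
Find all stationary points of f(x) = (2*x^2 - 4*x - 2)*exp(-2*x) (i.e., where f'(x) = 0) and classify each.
f'(x) = 4*x*(3 - x)*exp(-2*x)

Solve f'(x) = 0:
  f'(x) = (-4*x^2 + 12*x)·exp(-2*x) and exp(-2*x) > 0 for every x, so f'(x) = 0 ⇔ -4*x^2 + 12*x = 0.
  Factor: -4*x^2 + 12*x = -4*x*(x - 3) = 0.
  ⇒ x = 0, 3

f''(x) = 4*(2*x^2 - 8*x + 3)*exp(-2*x)
Second-derivative test at each critical point:
  f''(0) = 12 > 0 → local minimum
  f''(3) = -0.0297 < 0 → local maximum

Critical points: x = 0 (local minimum); x = 3 (local maximum)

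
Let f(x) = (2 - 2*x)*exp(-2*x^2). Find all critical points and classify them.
f'(x) = 2*(4*x*(x - 1) - 1)*exp(-2*x^2)

Solve f'(x) = 0:
  f'(x) = (8*x^2 - 8*x - 2)·exp(-2*x^2) and exp(-2*x^2) > 0 for every x, so f'(x) = 0 ⇔ 8*x^2 - 8*x - 2 = 0.
  Factor: 8*x^2 - 8*x - 2 = 2*(4*x^2 - 4*x - 1); 4*x^2 - 4*x - 1 = 0 has no rational roots; quadratic formula: x = (4 ± √32)/8.
  ⇒ x = 1/2 - sqrt(2)/2 ≈ -0.2071, 1/2 + sqrt(2)/2 ≈ 1.2071

f''(x) = 8*(4*x^2*(1 - x) + 3*x - 1)*exp(-2*x^2)
Second-derivative test at each critical point:
  f''(-0.2071) = -10.3836 < 0 → local maximum
  f''(1.2071) = 0.6137 > 0 → local minimum

Critical points: x = 1/2 - sqrt(2)/2 ≈ -0.2071 (local maximum); x = 1/2 + sqrt(2)/2 ≈ 1.2071 (local minimum)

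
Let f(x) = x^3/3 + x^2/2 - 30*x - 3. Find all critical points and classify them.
f'(x) = x^2 + x - 30

Solve f'(x) = 0:
  Factor: x^2 + x - 30 = (x - 5)*(x + 6) = 0.
  ⇒ x = -6, 5

f''(x) = 2*x + 1
Second-derivative test at each critical point:
  f''(-6) = -11 < 0 → local maximum
  f''(5) = 11 > 0 → local minimum

Critical points: x = -6 (local maximum); x = 5 (local minimum)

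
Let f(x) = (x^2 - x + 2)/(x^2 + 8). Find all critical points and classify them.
f'(x) = (x^2 + 12*x - 8)/(x^4 + 16*x^2 + 64)

Solve f'(x) = 0:
  f'(x) = (x^2 + 12*x - 8)/(x^2 + 8)^2; the denominator is positive wherever f is defined, so f'(x) = 0 ⇔ x^2 + 12*x - 8 = 0.
  x^2 + 12*x - 8 = 0 has no rational roots; quadratic formula: x = (-12 ± √176)/2.
  ⇒ x = -2*sqrt(11) - 6 ≈ -12.6332, -6 + 2*sqrt(11) ≈ 0.6332

f''(x) = 2*(-x^3 - 18*x^2 + 24*x + 48)/(x^6 + 24*x^4 + 192*x^2 + 512)
Second-derivative test at each critical point:
  f''(-12.6332) = -4.723e-04 < 0 → local maximum
  f''(0.6332) = 0.1880 > 0 → local minimum

Critical points: x = -2*sqrt(11) - 6 ≈ -12.6332 (local maximum); x = -6 + 2*sqrt(11) ≈ 0.6332 (local minimum)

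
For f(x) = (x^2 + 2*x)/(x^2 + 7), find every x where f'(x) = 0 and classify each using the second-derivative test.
f'(x) = 2*(-x^2 + 7*x + 7)/(x^4 + 14*x^2 + 49)

Solve f'(x) = 0:
  f'(x) = -2*(x^2 - 7*x - 7)/(x^2 + 7)^2; the denominator is positive wherever f is defined, so f'(x) = 0 ⇔ -2*x^2 + 14*x + 14 = 0.
  Factor: -2*x^2 + 14*x + 14 = -2*(x^2 - 7*x - 7); x^2 - 7*x - 7 = 0 has no rational roots; quadratic formula: x = (7 ± √77)/2.
  ⇒ x = 7/2 - sqrt(77)/2 ≈ -0.8875, 7/2 + sqrt(77)/2 ≈ 7.8875

f''(x) = 2*(2*x^3 - 21*x^2 - 42*x + 49)/(x^6 + 21*x^4 + 147*x^2 + 343)
Second-derivative test at each critical point:
  f''(-0.8875) = 0.2894 > 0 → local minimum
  f''(7.8875) = -0.0037 < 0 → local maximum

Critical points: x = 7/2 - sqrt(77)/2 ≈ -0.8875 (local minimum); x = 7/2 + sqrt(77)/2 ≈ 7.8875 (local maximum)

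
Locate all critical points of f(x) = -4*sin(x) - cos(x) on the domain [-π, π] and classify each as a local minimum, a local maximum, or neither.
f'(x) = sin(x) - 4*cos(x)

Solve f'(x) = 0 on [-π, π]:
  f'(x) = 0 ⇔ -4*cos(x) = -sin(x) ⇔ tan(x) = 4, i.e. x = arctan(4) + nπ; keep the solutions lying in [-π, π].
  ⇒ x = -pi + atan(4) ≈ -1.8158, atan(4) ≈ 1.3258

f''(x) = 4*sin(x) + cos(x)
Second-derivative test at each critical point:
  f''(-1.8158) = -4.1231 < 0 → local maximum
  f''(1.3258) = 4.1231 > 0 → local minimum

Critical points: x = -pi + atan(4) ≈ -1.8158 (local maximum); x = atan(4) ≈ 1.3258 (local minimum)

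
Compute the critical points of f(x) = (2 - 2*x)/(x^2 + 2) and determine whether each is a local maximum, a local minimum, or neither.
f'(x) = 2*(-x^2 + 2*x*(x - 1) - 2)/(x^2 + 2)^2

Solve f'(x) = 0:
  f'(x) = 2*(x^2 - 2*x - 2)/(x^2 + 2)^2; the denominator is positive wherever f is defined, so f'(x) = 0 ⇔ 2*x^2 - 4*x - 4 = 0.
  Factor: 2*x^2 - 4*x - 4 = 2*(x^2 - 2*x - 2); x^2 - 2*x - 2 = 0 has no rational roots; quadratic formula: x = (2 ± √12)/2.
  ⇒ x = 1 - sqrt(3) ≈ -0.7321, 1 + sqrt(3) ≈ 2.7321

f''(x) = 4*(4*x^2*(1 - x) + (3*x - 1)*(x^2 + 2))/(x^2 + 2)^3
Second-derivative test at each critical point:
  f''(-0.7321) = -1.0774 < 0 → local maximum
  f''(2.7321) = 0.0774 > 0 → local minimum

Critical points: x = 1 - sqrt(3) ≈ -0.7321 (local maximum); x = 1 + sqrt(3) ≈ 2.7321 (local minimum)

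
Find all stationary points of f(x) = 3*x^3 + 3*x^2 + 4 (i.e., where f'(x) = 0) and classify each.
f'(x) = 3*x*(3*x + 2)

Solve f'(x) = 0:
  Factor: 9*x^2 + 6*x = 3*x*(3*x + 2) = 0.
  ⇒ x = -2/3, 0

f''(x) = 18*x + 6
Second-derivative test at each critical point:
  f''(-2/3) = -6 < 0 → local maximum
  f''(0) = 6 > 0 → local minimum

Critical points: x = -2/3 (local maximum); x = 0 (local minimum)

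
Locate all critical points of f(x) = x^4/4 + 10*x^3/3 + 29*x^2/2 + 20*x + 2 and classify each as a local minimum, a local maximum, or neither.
f'(x) = x^3 + 10*x^2 + 29*x + 20

Solve f'(x) = 0:
  Factor: x^3 + 10*x^2 + 29*x + 20 = (x + 1)*(x + 4)*(x + 5) = 0.
  ⇒ x = -5, -4, -1

f''(x) = 3*x^2 + 20*x + 29
Second-derivative test at each critical point:
  f''(-5) = 4 > 0 → local minimum
  f''(-4) = -3 < 0 → local maximum
  f''(-1) = 12 > 0 → local minimum

Critical points: x = -5 (local minimum); x = -4 (local maximum); x = -1 (local minimum)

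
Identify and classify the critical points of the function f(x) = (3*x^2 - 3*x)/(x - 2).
f'(x) = 3*(x^2 - 4*x + 2)/(x^2 - 4*x + 4)

Solve f'(x) = 0:
  f'(x) = 3*(x^2 - 4*x + 2)/(x - 2)^2; the denominator is positive wherever f is defined, so f'(x) = 0 ⇔ 3*x^2 - 12*x + 6 = 0.
  Factor: 3*x^2 - 12*x + 6 = 3*(x^2 - 4*x + 2); x^2 - 4*x + 2 = 0 has no rational roots; quadratic formula: x = (4 ± √8)/2.
  ⇒ x = 2 - sqrt(2) ≈ 0.5858, sqrt(2) + 2 ≈ 3.4142

f''(x) = 12/(x^3 - 6*x^2 + 12*x - 8)
Second-derivative test at each critical point:
  f''(0.5858) = -4.2426 < 0 → local maximum
  f''(3.4142) = 4.2426 > 0 → local minimum

Critical points: x = 2 - sqrt(2) ≈ 0.5858 (local maximum); x = sqrt(2) + 2 ≈ 3.4142 (local minimum)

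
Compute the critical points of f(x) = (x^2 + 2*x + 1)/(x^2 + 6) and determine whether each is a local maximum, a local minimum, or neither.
f'(x) = 2*(-x^2 + 5*x + 6)/(x^4 + 12*x^2 + 36)

Solve f'(x) = 0:
  f'(x) = -2*(x - 6)*(x + 1)/(x^2 + 6)^2; the denominator is positive wherever f is defined, so f'(x) = 0 ⇔ -2*x^2 + 10*x + 12 = 0.
  Factor: -2*x^2 + 10*x + 12 = -2*(x - 6)*(x + 1) = 0.
  ⇒ x = -1, 6

f''(x) = 2*(2*x^3 - 15*x^2 - 36*x + 30)/(x^6 + 18*x^4 + 108*x^2 + 216)
Second-derivative test at each critical point:
  f''(-1) = 2/7 > 0 → local minimum
  f''(6) = -1/126 < 0 → local maximum

Critical points: x = -1 (local minimum); x = 6 (local maximum)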